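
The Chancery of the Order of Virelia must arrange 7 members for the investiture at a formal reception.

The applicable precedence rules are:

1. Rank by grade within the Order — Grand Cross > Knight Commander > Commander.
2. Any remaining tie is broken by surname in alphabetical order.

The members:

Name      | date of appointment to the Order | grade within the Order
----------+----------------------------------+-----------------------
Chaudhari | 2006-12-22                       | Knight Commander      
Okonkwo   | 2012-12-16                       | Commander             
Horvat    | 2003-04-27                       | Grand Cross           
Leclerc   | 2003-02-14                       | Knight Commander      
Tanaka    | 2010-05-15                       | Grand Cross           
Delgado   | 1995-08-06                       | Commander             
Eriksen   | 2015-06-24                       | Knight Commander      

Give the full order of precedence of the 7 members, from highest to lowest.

Horvat, Tanaka, Chaudhari, Eriksen, Leclerc, Delgado, Okonkwo

By grade within the Order: Horvat and Tanaka (Grand Cross); then Chaudhari, Eriksen and Leclerc (Knight Commander); then Delgado and Okonkwo (Commander).
Among Horvat and Tanaka, alphabetically by surname: Horvat before Tanaka.
Among Chaudhari, Eriksen and Leclerc, alphabetically by surname: Chaudhari before Eriksen before Leclerc.
Among Delgado and Okonkwo, alphabetically by surname: Delgado before Okonkwo.
Full order: Horvat, Tanaka, Chaudhari, Eriksen, Leclerc, Delgado, Okonkwo.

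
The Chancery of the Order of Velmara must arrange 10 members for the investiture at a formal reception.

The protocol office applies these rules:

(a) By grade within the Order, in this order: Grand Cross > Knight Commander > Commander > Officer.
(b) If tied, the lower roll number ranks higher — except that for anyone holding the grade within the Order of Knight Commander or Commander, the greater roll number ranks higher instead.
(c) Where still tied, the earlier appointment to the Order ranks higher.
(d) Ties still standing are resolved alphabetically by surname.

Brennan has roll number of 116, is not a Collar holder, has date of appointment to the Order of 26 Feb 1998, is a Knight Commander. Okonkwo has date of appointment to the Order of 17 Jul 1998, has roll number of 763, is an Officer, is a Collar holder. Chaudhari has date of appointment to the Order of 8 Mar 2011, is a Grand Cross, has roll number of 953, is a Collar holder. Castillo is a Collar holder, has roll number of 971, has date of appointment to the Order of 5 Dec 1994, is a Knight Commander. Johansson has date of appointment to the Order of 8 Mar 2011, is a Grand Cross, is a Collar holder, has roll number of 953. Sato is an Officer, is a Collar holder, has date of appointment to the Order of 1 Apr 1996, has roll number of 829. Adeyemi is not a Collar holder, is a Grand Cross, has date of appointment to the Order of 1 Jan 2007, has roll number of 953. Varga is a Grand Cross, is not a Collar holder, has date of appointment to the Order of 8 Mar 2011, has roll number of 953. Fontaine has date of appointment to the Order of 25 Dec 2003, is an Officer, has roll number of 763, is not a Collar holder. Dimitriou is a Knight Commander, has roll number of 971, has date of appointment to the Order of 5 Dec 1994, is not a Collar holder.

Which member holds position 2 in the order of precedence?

By grade within the Order: Adeyemi, Chaudhari, Johansson and Varga (Grand Cross); then Castillo, Dimitriou and Brennan (Knight Commander); then Okonkwo, Fontaine and Sato (Officer).
Adeyemi, Chaudhari, Johansson and Varga all have roll number 953, so the next rule applies.
Among Adeyemi, Chaudhari, Johansson and Varga, by date of appointment to the Order (earlier first): Adeyemi (1 Jan 2007) before Chaudhari, Johansson and Varga (8 Mar 2011).
Among Chaudhari, Johansson and Varga, alphabetically by surname: Chaudhari before Johansson before Varga.
Among Castillo, Dimitriou and Brennan, by roll number (higher first) (reversed rule for this group): Castillo and Dimitriou (971) before Brennan (116).
Castillo and Dimitriou both have date of appointment to the Order 5 Dec 1994, so the next rule applies.
Among Castillo and Dimitriou, alphabetically by surname: Castillo before Dimitriou.
Among Okonkwo, Fontaine and Sato, by roll number (lower first): Okonkwo and Fontaine (763) before Sato (829).
Among Okonkwo and Fontaine, by date of appointment to the Order (earlier first): Okonkwo (17 Jul 1998) before Fontaine (25 Dec 2003).
Order: Adeyemi, Chaudhari, Johansson, Varga, Castillo, Dimitriou, Brennan, Okonkwo, Fontaine, Sato.

Chaudhari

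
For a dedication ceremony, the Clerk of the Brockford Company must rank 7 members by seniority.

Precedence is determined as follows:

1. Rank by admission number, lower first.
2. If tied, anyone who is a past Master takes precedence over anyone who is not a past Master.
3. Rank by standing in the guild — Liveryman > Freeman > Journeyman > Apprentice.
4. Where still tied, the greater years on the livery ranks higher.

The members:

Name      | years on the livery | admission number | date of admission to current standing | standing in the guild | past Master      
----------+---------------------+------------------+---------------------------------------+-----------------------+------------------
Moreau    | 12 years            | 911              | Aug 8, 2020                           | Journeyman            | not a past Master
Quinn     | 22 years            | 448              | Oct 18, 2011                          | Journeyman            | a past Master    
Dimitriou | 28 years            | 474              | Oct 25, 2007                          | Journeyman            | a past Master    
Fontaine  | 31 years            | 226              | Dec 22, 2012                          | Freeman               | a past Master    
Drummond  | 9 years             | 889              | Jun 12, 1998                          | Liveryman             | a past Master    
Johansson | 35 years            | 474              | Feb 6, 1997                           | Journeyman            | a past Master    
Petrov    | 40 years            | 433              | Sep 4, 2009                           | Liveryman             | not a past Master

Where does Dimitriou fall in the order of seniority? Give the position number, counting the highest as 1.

By admission number (lower first): Fontaine (226); then Petrov (433); then Quinn (448); then Johansson and Dimitriou (both 474); then Drummond (889); then Moreau (911).
Johansson and Dimitriou are each a past Master, so the next rule applies.
Johansson and Dimitriou are each Journeyman, so the next rule applies.
Among Johansson and Dimitriou, by years on the livery (higher first): Johansson (35 years) before Dimitriou (28 years).
Order: Fontaine, Petrov, Quinn, Johansson, Dimitriou, Drummond, Moreau. So position 5.

5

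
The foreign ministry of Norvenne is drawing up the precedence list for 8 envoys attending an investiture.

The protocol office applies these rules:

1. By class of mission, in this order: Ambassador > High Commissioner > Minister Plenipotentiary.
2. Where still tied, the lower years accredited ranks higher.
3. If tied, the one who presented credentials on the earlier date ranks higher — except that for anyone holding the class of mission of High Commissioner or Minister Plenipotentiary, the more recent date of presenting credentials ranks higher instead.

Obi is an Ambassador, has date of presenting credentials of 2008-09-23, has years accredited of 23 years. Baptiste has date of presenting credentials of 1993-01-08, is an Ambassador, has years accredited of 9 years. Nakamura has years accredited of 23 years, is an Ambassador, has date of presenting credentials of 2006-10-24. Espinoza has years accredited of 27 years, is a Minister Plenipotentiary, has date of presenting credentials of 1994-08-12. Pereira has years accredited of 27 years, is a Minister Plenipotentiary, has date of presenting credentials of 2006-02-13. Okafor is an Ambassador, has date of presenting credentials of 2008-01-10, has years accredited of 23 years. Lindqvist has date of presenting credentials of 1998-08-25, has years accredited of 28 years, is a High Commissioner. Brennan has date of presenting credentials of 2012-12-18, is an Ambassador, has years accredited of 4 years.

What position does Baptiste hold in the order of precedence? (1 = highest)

2

By class of mission: Brennan, Baptiste, Nakamura, Okafor and Obi (Ambassador); then Lindqvist (High Commissioner); then Pereira and Espinoza (Minister Plenipotentiary).
Among Brennan, Baptiste, Nakamura, Okafor and Obi, by years accredited (lower first): Brennan (4 years) before Baptiste (9 years) before Nakamura, Okafor and Obi (23 years).
Among Nakamura, Okafor and Obi, by date of presenting credentials (earlier first): Nakamura (2006-10-24) before Okafor (2008-01-10) before Obi (2008-09-23).
Pereira and Espinoza both have years accredited 27 years, so the next rule applies.
Among Pereira and Espinoza, by date of presenting credentials (later first) (reversed rule for this group): Pereira (2006-02-13) before Espinoza (1994-08-12).
Order: Brennan, Baptiste, Nakamura, Okafor, Obi, Lindqvist, Pereira, Espinoza. So position 2.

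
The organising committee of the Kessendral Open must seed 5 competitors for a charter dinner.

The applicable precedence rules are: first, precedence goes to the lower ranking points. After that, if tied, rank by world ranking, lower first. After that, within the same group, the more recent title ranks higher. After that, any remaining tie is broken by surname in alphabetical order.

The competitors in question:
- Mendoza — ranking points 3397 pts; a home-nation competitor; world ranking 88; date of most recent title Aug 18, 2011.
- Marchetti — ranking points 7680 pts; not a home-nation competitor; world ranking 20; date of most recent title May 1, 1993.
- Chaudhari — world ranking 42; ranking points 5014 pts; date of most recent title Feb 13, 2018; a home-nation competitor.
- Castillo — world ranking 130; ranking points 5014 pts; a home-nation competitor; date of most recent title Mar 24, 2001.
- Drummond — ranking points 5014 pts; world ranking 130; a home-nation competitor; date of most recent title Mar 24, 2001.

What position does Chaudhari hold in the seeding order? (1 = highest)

By ranking points (lower first): Mendoza (3397 pts); then Chaudhari, Castillo and Drummond (each 5014 pts); then Marchetti (7680 pts).
Among Chaudhari, Castillo and Drummond, by world ranking (lower first): Chaudhari (42) before Castillo and Drummond (130).
Castillo and Drummond both have date of most recent title Mar 24, 2001, so the next rule applies.
Among Castillo and Drummond, alphabetically by surname: Castillo before Drummond.
Order: Mendoza, Chaudhari, Castillo, Drummond, Marchetti. So position 2.

2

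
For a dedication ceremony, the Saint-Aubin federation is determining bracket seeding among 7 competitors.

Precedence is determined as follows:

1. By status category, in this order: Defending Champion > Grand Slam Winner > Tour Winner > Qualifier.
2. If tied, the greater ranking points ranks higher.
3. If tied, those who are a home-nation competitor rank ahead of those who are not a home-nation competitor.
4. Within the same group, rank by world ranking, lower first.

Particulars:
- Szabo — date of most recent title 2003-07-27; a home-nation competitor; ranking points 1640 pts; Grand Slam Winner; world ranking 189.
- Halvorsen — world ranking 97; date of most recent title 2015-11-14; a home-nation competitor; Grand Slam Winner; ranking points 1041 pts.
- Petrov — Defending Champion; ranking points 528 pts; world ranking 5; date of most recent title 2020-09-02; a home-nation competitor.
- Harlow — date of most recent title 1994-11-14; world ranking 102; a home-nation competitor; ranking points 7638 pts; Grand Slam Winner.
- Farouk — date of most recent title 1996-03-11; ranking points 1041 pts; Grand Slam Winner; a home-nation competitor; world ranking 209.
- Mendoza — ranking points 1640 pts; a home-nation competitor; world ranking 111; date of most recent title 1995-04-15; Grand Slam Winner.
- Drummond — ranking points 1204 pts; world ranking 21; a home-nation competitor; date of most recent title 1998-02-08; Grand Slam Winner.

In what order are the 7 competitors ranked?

By status category: Petrov (Defending Champion); then Harlow, Mendoza, Szabo, Drummond, Halvorsen and Farouk (Grand Slam Winner).
Among Harlow, Mendoza, Szabo, Drummond, Halvorsen and Farouk, by ranking points (higher first): Harlow (7638 pts) before Mendoza and Szabo (1640 pts) before Drummond (1204 pts) before Halvorsen and Farouk (1041 pts).
Mendoza and Szabo are each a home-nation competitor, so the next rule applies.
Among Mendoza and Szabo, by world ranking (lower first): Mendoza (111) before Szabo (189).
Halvorsen and Farouk are each a home-nation competitor, so the next rule applies.
Among Halvorsen and Farouk, by world ranking (lower first): Halvorsen (97) before Farouk (209).
Full order: Petrov, Harlow, Mendoza, Szabo, Drummond, Halvorsen, Farouk.

Petrov, Harlow, Mendoza, Szabo, Drummond, Halvorsen, Farouk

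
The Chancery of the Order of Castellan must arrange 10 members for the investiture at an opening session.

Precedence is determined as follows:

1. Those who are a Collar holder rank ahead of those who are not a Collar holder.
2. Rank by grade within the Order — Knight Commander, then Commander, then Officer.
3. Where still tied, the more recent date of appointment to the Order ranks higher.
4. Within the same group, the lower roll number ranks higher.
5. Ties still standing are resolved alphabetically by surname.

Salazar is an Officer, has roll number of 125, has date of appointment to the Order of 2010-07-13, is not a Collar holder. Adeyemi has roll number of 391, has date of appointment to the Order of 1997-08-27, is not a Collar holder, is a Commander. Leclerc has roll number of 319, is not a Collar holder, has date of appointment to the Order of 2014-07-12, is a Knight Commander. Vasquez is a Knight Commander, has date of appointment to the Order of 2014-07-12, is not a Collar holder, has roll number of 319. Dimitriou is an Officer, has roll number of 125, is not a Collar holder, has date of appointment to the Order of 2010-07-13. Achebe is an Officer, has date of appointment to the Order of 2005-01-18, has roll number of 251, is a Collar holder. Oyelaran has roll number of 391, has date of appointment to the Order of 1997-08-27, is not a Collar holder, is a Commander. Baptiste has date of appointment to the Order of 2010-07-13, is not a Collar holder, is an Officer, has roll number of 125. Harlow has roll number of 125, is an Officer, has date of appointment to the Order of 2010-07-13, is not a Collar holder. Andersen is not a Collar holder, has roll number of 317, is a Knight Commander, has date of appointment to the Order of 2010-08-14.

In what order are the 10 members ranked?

By the first rule: Achebe (a Collar holder); then Leclerc, Vasquez, Andersen, Adeyemi, Oyelaran, Baptiste, Dimitriou, Harlow and Salazar (each not a Collar holder).
Among Leclerc, Vasquez, Andersen, Adeyemi, Oyelaran, Baptiste, Dimitriou, Harlow and Salazar, by grade within the Order: Leclerc, Vasquez and Andersen (Knight Commander) before Adeyemi and Oyelaran (Commander) before Baptiste, Dimitriou, Harlow and Salazar (Officer).
Among Leclerc, Vasquez and Andersen, by date of appointment to the Order (later first): Leclerc and Vasquez (2014-07-12) before Andersen (2010-08-14).
Leclerc and Vasquez both have roll number 319, so the next rule applies.
Among Leclerc and Vasquez, alphabetically by surname: Leclerc before Vasquez.
Adeyemi and Oyelaran both have date of appointment to the Order 1997-08-27, so the next rule applies.
Adeyemi and Oyelaran both have roll number 391, so the next rule applies.
Among Adeyemi and Oyelaran, alphabetically by surname: Adeyemi before Oyelaran.
Baptiste, Dimitriou, Harlow and Salazar all have date of appointment to the Order 2010-07-13, so the next rule applies.
Baptiste, Dimitriou, Harlow and Salazar all have roll number 125, so the next rule applies.
Among Baptiste, Dimitriou, Harlow and Salazar, alphabetically by surname: Baptiste before Dimitriou before Harlow before Salazar.
Full order: Achebe, Leclerc, Vasquez, Andersen, Adeyemi, Oyelaran, Baptiste, Dimitriou, Harlow, Salazar.

Achebe, Leclerc, Vasquez, Andersen, Adeyemi, Oyelaran, Baptiste, Dimitriou, Harlow, Salazar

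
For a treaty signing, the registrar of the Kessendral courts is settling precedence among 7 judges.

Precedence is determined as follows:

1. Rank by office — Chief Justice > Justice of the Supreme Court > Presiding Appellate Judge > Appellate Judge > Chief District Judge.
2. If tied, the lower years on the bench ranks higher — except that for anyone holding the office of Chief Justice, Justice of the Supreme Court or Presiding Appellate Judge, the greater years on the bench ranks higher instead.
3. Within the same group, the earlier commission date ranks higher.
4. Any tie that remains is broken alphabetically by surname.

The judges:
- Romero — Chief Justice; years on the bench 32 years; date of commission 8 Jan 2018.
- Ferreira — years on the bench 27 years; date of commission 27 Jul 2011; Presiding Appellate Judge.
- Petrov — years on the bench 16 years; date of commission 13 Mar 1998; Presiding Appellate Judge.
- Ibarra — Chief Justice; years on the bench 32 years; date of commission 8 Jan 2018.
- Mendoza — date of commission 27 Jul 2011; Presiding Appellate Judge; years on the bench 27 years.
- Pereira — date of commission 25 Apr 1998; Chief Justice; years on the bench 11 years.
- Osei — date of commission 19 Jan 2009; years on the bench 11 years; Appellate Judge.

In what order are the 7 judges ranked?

Ibarra, Romero, Pereira, Ferreira, Mendoza, Petrov, Osei

By office: Ibarra, Romero and Pereira (Chief Justice); then Ferreira, Mendoza and Petrov (Presiding Appellate Judge); then Osei (Appellate Judge).
Among Ibarra, Romero and Pereira, by years on the bench (higher first) (reversed rule for this group): Ibarra and Romero (32 years) before Pereira (11 years).
Ibarra and Romero both have date of commission 8 Jan 2018, so the next rule applies.
Among Ibarra and Romero, alphabetically by surname: Ibarra before Romero.
Among Ferreira, Mendoza and Petrov, by years on the bench (higher first) (reversed rule for this group): Ferreira and Mendoza (27 years) before Petrov (16 years).
Ferreira and Mendoza both have date of commission 27 Jul 2011, so the next rule applies.
Among Ferreira and Mendoza, alphabetically by surname: Ferreira before Mendoza.
Full order: Ibarra, Romero, Pereira, Ferreira, Mendoza, Petrov, Osei.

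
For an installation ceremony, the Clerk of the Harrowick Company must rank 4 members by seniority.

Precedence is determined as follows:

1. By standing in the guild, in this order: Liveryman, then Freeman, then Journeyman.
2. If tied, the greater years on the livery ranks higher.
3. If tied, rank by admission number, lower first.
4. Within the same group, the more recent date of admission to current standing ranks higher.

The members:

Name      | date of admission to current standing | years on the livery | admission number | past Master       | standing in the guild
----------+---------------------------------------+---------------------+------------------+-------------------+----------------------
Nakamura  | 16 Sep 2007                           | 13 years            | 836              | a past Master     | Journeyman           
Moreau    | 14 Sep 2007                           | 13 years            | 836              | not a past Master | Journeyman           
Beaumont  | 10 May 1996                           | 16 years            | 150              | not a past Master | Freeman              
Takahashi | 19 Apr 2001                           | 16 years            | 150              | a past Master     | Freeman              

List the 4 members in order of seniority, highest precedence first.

Takahashi, Beaumont, Nakamura, Moreau

By standing in the guild: Takahashi and Beaumont (Freeman); then Nakamura and Moreau (Journeyman).
Takahashi and Beaumont both have years on the livery 16 years, so the next rule applies.
Takahashi and Beaumont both have admission number 150, so the next rule applies.
Among Takahashi and Beaumont, by date of admission to current standing (later first): Takahashi (19 Apr 2001) before Beaumont (10 May 1996).
Nakamura and Moreau both have years on the livery 13 years, so the next rule applies.
Nakamura and Moreau both have admission number 836, so the next rule applies.
Among Nakamura and Moreau, by date of admission to current standing (later first): Nakamura (16 Sep 2007) before Moreau (14 Sep 2007).
Full order: Takahashi, Beaumont, Nakamura, Moreau.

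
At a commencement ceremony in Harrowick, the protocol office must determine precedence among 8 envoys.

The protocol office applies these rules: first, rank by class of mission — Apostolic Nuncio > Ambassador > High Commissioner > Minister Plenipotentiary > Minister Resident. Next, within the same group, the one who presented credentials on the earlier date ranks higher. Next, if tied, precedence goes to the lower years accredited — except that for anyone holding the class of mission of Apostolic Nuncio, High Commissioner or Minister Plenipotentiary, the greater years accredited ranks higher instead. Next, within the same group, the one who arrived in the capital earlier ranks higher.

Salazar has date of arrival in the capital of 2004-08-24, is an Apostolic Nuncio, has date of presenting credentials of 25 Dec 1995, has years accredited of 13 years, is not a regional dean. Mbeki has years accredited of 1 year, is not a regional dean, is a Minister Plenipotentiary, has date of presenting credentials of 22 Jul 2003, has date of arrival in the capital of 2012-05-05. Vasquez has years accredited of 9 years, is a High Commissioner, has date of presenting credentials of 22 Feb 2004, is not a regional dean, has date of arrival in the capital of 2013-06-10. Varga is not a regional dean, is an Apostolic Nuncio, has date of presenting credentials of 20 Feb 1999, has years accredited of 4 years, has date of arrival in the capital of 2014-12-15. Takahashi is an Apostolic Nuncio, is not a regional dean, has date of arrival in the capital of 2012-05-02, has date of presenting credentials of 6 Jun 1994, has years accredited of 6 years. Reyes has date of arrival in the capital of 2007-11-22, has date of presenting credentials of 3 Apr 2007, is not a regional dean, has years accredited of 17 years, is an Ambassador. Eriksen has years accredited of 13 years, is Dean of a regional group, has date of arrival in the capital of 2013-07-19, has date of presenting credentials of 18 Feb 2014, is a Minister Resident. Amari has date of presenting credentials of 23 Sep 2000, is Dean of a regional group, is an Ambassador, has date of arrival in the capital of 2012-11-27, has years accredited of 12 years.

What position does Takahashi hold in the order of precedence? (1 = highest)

1

By class of mission: Takahashi, Salazar and Varga (Apostolic Nuncio); then Amari and Reyes (Ambassador); then Vasquez (High Commissioner); then Mbeki (Minister Plenipotentiary); then Eriksen (Minister Resident).
Among Takahashi, Salazar and Varga, by date of presenting credentials (earlier first): Takahashi (6 Jun 1994) before Salazar (25 Dec 1995) before Varga (20 Feb 1999).
Among Amari and Reyes, by date of presenting credentials (earlier first): Amari (23 Sep 2000) before Reyes (3 Apr 2007).
Order: Takahashi, Salazar, Varga, Amari, Reyes, Vasquez, Mbeki, Eriksen. So position 1.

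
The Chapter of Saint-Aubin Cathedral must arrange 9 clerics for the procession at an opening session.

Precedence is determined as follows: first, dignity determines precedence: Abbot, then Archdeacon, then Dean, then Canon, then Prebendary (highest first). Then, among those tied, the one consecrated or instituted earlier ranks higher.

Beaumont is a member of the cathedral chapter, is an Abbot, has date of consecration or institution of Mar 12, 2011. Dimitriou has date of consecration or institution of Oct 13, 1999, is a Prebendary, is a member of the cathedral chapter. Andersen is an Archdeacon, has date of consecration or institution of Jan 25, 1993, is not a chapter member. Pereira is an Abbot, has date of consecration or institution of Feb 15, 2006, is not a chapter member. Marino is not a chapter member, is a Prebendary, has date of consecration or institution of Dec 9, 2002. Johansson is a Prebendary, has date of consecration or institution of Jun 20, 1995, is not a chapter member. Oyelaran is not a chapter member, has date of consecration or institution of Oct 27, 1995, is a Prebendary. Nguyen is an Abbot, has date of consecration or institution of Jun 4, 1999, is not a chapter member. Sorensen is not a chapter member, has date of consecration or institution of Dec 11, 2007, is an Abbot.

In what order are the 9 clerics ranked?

By dignity: Nguyen, Pereira, Sorensen and Beaumont (Abbot); then Andersen (Archdeacon); then Johansson, Oyelaran, Dimitriou and Marino (Prebendary).
Among Nguyen, Pereira, Sorensen and Beaumont, by date of consecration or institution (earlier first): Nguyen (Jun 4, 1999) before Pereira (Feb 15, 2006) before Sorensen (Dec 11, 2007) before Beaumont (Mar 12, 2011).
Among Johansson, Oyelaran, Dimitriou and Marino, by date of consecration or institution (earlier first): Johansson (Jun 20, 1995) before Oyelaran (Oct 27, 1995) before Dimitriou (Oct 13, 1999) before Marino (Dec 9, 2002).
Full order: Nguyen, Pereira, Sorensen, Beaumont, Andersen, Johansson, Oyelaran, Dimitriou, Marino.

Nguyen, Pereira, Sorensen, Beaumont, Andersen, Johansson, Oyelaran, Dimitriou, Marino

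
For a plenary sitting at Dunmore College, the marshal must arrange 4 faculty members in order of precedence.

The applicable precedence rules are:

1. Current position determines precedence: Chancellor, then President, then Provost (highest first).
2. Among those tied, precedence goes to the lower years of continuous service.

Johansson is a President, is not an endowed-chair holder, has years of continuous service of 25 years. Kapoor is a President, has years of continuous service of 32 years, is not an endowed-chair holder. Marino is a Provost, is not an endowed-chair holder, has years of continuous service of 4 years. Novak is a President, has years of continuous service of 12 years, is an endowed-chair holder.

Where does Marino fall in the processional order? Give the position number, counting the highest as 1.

4

By current position: Novak, Johansson and Kapoor (President); then Marino (Provost).
Among Novak, Johansson and Kapoor, by years of continuous service (lower first): Novak (12 years) before Johansson (25 years) before Kapoor (32 years).
Order: Novak, Johansson, Kapoor, Marino. So position 4.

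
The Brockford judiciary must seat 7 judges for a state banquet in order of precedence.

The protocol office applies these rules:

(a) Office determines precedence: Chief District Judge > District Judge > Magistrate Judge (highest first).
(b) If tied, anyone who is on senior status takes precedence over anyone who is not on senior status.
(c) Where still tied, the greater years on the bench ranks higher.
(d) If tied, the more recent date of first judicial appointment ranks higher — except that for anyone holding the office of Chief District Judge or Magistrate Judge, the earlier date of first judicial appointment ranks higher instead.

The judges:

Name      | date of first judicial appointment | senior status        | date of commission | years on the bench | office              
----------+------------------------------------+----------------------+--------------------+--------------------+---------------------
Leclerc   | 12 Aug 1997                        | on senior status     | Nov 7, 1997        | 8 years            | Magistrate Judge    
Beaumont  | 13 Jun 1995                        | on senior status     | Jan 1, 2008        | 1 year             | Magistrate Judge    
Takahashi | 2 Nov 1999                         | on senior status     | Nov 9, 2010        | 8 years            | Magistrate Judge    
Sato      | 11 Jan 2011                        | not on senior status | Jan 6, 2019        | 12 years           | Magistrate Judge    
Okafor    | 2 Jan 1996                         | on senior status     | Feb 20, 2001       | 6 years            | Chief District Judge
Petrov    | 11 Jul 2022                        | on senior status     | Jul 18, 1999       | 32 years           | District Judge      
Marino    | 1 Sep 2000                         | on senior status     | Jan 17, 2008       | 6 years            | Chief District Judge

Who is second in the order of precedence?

Marino

By office: Okafor and Marino (Chief District Judge); then Petrov (District Judge); then Leclerc, Takahashi, Beaumont and Sato (Magistrate Judge).
Okafor and Marino are each on senior status, so the next rule applies.
Okafor and Marino both have years on the bench 6 years, so the next rule applies.
Among Okafor and Marino, by date of first judicial appointment (earlier first) (reversed rule for this group): Okafor (2 Jan 1996) before Marino (1 Sep 2000).
Among Leclerc, Takahashi, Beaumont and Sato, on senior status before not on senior status: Leclerc, Takahashi and Beaumont (on senior status) before Sato (not on senior status).
Among Leclerc, Takahashi and Beaumont, by years on the bench (higher first): Leclerc and Takahashi (8 years) before Beaumont (1 year).
Among Leclerc and Takahashi, by date of first judicial appointment (earlier first) (reversed rule for this group): Leclerc (12 Aug 1997) before Takahashi (2 Nov 1999).
Order: Okafor, Marino, Petrov, Leclerc, Takahashi, Beaumont, Sato.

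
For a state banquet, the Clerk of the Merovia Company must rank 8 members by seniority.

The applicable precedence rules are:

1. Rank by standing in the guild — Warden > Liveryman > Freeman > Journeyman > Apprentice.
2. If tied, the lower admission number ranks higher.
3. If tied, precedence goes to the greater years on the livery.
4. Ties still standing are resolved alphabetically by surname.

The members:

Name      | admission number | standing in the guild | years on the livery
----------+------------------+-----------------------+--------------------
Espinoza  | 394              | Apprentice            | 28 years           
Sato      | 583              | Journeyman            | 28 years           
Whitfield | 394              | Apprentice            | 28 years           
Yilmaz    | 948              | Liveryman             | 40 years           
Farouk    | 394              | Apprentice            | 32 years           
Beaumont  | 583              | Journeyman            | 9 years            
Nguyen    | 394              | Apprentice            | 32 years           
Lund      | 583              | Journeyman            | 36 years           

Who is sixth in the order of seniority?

By standing in the guild: Yilmaz (Liveryman); then Lund, Sato and Beaumont (Journeyman); then Farouk, Nguyen, Espinoza and Whitfield (Apprentice).
Lund, Sato and Beaumont all have admission number 583, so the next rule applies.
Among Lund, Sato and Beaumont, by years on the livery (higher first): Lund (36 years) before Sato (28 years) before Beaumont (9 years).
Farouk, Nguyen, Espinoza and Whitfield all have admission number 394, so the next rule applies.
Among Farouk, Nguyen, Espinoza and Whitfield, by years on the livery (higher first): Farouk and Nguyen (32 years) before Espinoza and Whitfield (28 years).
Among Farouk and Nguyen, alphabetically by surname: Farouk before Nguyen.
Among Espinoza and Whitfield, alphabetically by surname: Espinoza before Whitfield.
Order: Yilmaz, Lund, Sato, Beaumont, Farouk, Nguyen, Espinoza, Whitfield.

Nguyen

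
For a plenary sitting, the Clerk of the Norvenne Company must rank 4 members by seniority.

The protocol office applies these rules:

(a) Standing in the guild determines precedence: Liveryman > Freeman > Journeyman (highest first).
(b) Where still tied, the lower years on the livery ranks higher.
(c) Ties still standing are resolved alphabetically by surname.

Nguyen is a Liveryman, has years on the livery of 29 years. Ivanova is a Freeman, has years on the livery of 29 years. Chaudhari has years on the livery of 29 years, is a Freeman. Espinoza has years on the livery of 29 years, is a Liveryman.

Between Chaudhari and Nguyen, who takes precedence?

Nguyen

By standing in the guild: Espinoza and Nguyen (Liveryman); then Chaudhari and Ivanova (Freeman).
Espinoza and Nguyen both have years on the livery 29 years, so the next rule applies.
Among Espinoza and Nguyen, alphabetically by surname: Espinoza before Nguyen.
Chaudhari and Ivanova both have years on the livery 29 years, so the next rule applies.
Among Chaudhari and Ivanova, alphabetically by surname: Chaudhari before Ivanova.
So Nguyen takes precedence.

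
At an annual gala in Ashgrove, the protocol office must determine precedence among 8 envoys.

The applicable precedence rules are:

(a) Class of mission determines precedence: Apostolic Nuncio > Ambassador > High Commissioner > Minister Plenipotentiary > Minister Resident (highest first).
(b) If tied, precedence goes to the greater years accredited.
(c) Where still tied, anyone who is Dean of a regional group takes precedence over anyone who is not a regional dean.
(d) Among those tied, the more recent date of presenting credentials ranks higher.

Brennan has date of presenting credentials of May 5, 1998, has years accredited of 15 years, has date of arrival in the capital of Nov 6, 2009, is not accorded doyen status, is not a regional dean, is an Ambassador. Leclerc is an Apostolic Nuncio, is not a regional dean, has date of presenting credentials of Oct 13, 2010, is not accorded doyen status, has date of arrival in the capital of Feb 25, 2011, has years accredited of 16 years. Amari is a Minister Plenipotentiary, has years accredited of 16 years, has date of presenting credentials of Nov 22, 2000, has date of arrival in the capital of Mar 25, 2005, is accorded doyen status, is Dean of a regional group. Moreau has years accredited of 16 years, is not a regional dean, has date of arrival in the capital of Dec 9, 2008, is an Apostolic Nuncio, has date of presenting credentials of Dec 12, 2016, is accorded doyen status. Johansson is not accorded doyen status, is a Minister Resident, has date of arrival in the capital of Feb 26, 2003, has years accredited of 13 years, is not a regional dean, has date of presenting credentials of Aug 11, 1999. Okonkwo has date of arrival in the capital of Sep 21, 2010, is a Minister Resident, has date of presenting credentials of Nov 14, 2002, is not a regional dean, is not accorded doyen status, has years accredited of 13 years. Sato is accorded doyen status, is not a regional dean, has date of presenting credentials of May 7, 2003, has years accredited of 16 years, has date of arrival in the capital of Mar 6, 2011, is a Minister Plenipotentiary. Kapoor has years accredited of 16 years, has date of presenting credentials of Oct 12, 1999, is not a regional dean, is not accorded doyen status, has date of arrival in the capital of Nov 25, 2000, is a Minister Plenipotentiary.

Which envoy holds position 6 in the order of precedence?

Kapoor

By class of mission: Moreau and Leclerc (Apostolic Nuncio); then Brennan (Ambassador); then Amari, Sato and Kapoor (Minister Plenipotentiary); then Okonkwo and Johansson (Minister Resident).
Moreau and Leclerc both have years accredited 16 years, so the next rule applies.
Moreau and Leclerc are each not a regional dean, so the next rule applies.
Among Moreau and Leclerc, by date of presenting credentials (later first): Moreau (Dec 12, 2016) before Leclerc (Oct 13, 2010).
Amari, Sato and Kapoor all have years accredited 16 years, so the next rule applies.
Among Amari, Sato and Kapoor, Dean of a regional group before not a regional dean: Amari (Dean of a regional group) before Sato and Kapoor (not a regional dean).
Among Sato and Kapoor, by date of presenting credentials (later first): Sato (May 7, 2003) before Kapoor (Oct 12, 1999).
Okonkwo and Johansson both have years accredited 13 years, so the next rule applies.
Okonkwo and Johansson are each not a regional dean, so the next rule applies.
Among Okonkwo and Johansson, by date of presenting credentials (later first): Okonkwo (Nov 14, 2002) before Johansson (Aug 11, 1999).
Order: Moreau, Leclerc, Brennan, Amari, Sato, Kapoor, Okonkwo, Johansson.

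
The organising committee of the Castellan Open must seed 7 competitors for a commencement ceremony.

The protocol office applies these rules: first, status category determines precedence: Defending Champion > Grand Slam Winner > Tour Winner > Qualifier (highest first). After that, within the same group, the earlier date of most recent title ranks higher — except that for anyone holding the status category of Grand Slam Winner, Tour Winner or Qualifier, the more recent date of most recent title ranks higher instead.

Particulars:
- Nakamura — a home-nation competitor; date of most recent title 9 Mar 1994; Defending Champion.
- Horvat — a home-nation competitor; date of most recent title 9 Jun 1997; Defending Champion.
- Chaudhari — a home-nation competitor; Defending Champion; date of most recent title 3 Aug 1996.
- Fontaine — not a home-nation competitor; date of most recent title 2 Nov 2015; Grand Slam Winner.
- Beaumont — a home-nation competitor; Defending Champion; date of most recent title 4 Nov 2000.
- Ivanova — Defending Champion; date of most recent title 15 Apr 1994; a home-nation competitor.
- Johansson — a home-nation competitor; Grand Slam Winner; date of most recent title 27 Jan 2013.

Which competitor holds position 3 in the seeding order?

Chaudhari

By status category: Nakamura, Ivanova, Chaudhari, Horvat and Beaumont (Defending Champion); then Fontaine and Johansson (Grand Slam Winner).
Among Nakamura, Ivanova, Chaudhari, Horvat and Beaumont, by date of most recent title (earlier first): Nakamura (9 Mar 1994) before Ivanova (15 Apr 1994) before Chaudhari (3 Aug 1996) before Horvat (9 Jun 1997) before Beaumont (4 Nov 2000).
Among Fontaine and Johansson, by date of most recent title (later first) (reversed rule for this group): Fontaine (2 Nov 2015) before Johansson (27 Jan 2013).
Order: Nakamura, Ivanova, Chaudhari, Horvat, Beaumont, Fontaine, Johansson.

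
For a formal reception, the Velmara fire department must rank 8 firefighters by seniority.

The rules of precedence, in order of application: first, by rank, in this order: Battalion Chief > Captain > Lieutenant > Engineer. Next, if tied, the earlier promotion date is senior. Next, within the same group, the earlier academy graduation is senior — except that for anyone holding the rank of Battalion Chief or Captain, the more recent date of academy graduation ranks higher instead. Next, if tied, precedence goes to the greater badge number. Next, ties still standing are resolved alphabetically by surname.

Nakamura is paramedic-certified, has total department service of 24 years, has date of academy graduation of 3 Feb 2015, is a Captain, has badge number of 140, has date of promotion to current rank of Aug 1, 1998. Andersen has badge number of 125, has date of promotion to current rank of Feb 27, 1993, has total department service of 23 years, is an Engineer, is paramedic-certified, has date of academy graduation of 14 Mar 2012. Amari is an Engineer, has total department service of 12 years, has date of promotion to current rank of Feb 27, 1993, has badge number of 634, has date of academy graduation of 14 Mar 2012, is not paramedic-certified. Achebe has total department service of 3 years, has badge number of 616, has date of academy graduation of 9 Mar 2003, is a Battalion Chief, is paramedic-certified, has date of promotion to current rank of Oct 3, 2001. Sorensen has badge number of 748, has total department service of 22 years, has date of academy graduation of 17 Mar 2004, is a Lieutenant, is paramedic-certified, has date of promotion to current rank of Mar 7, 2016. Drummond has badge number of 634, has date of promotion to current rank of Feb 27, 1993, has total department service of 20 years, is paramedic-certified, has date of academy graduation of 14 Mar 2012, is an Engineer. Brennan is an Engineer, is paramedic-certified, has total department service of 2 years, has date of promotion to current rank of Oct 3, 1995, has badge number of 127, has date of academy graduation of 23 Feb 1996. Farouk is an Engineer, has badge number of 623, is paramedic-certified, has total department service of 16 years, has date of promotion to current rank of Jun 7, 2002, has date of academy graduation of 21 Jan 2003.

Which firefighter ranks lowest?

Farouk

By rank: Achebe (Battalion Chief); then Nakamura (Captain); then Sorensen (Lieutenant); then Amari, Drummond, Andersen, Brennan and Farouk (Engineer).
Among Amari, Drummond, Andersen, Brennan and Farouk, by date of promotion to current rank (earlier first): Amari, Drummond and Andersen (Feb 27, 1993) before Brennan (Oct 3, 1995) before Farouk (Jun 7, 2002).
Amari, Drummond and Andersen all have date of academy graduation 14 Mar 2012, so the next rule applies.
Among Amari, Drummond and Andersen, by badge number (higher first): Amari and Drummond (634) before Andersen (125).
Among Amari and Drummond, alphabetically by surname: Amari before Drummond.
Order: Achebe, Nakamura, Sorensen, Amari, Drummond, Andersen, Brennan, Farouk.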